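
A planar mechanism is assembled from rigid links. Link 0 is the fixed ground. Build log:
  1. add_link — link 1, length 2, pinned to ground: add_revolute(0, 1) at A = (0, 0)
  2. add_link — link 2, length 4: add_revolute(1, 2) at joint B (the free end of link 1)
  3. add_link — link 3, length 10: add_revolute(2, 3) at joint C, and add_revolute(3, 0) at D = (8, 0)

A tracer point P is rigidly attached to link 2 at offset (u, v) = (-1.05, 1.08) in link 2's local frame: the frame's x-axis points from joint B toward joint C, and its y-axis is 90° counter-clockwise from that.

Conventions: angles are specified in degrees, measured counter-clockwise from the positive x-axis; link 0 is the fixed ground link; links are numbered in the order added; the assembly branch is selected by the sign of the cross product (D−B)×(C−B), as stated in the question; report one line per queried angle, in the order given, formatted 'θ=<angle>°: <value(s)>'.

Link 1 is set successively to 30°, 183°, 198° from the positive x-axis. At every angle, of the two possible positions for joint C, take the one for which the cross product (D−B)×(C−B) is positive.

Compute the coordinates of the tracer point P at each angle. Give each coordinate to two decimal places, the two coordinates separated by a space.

A=(0,0), D=(8.00,0)
θ=30°: B = A + 2.00·(cos30°, sin30°) = (1.7321, 1.0000)
θ=30°: |BD| = 6.3472
θ=30°: circle(B,4.00) ∩ circle(D,10.00): a=-3.4435, h=2.0353
θ=30°:   candidates: C₊=(-1.3477,3.5524) cross=12.919; C₋=(-1.9891,-0.4674) cross=-12.919
θ=30°:   branch + wants cross > 0 → take C=(-1.3477,3.5524) (cross=12.919)
θ=30°: ex = (C−B)/|BC| = (-0.7699,0.6381); ey = (-0.6381,-0.7699)
θ=30°: P = B + -1.05·ex + 1.08·ey = (1.8513,-0.5016)
θ=183°: B = A + 2.00·(cos183°, sin183°) = (-1.9973, -0.1047)
θ=183°: |BD| = 9.9978
θ=183°: circle(B,4.00) ∩ circle(D,10.00): a=0.7980, h=3.9196
θ=183°:   candidates: C₊=(-1.2404,3.8231) cross=39.187; C₋=(-1.1583,-4.0157) cross=-39.187
θ=183°:   branch + wants cross > 0 → take C=(-1.2404,3.8231) (cross=39.187)
θ=183°: ex = (C−B)/|BC| = (0.1892,0.9819); ey = (-0.9819,0.1892)
θ=183°: P = B + -1.05·ex + 1.08·ey = (-3.2564,-0.9313)
θ=198°: B = A + 2.00·(cos198°, sin198°) = (-1.9021, -0.6180)
θ=198°: |BD| = 9.9214
θ=198°: circle(B,4.00) ∩ circle(D,10.00): a=0.7274, h=3.9333
θ=198°:   candidates: C₊=(-1.4211,3.3529) cross=39.024; C₋=(-0.9311,-4.4984) cross=-39.024
θ=198°:   branch + wants cross > 0 → take C=(-1.4211,3.3529) (cross=39.024)
θ=198°: ex = (C−B)/|BC| = (0.1202,0.9927); ey = (-0.9927,0.1202)
θ=198°: P = B + -1.05·ex + 1.08·ey = (-3.1005,-1.5306)

θ=30°: 1.85 -0.50
θ=183°: -3.26 -0.93
θ=198°: -3.10 -1.53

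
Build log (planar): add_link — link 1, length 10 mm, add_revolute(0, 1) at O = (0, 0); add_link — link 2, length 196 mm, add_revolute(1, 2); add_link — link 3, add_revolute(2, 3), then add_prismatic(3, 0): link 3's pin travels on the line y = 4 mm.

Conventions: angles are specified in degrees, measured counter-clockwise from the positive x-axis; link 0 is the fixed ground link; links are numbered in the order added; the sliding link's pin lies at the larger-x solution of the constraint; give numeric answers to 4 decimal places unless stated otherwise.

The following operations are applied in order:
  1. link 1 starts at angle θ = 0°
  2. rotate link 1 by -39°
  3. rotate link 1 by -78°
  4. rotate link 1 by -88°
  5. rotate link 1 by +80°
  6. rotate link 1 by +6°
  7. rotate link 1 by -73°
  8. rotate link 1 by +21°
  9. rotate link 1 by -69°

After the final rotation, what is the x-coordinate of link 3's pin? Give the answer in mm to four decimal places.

geometry: r = 10 mm, L = 196 mm, e = 4 mm; θ starts at 0°
rotate link 1 by -39°: θ ← 0° -39° = -39°
rotate link 1 by -78°: θ ← -39° -78° = -117°
rotate link 1 by -88°: θ ← -117° -88° = -205°
rotate link 1 by +80°: θ ← -205° +80° = -125°
rotate link 1 by +6°: θ ← -125° +6° = -119°
rotate link 1 by -73°: θ ← -119° -73° = -192°
rotate link 1 by +21°: θ ← -192° +21° = -171°
rotate link 1 by -69°: θ ← -171° -69° = -240°
crank pin P = (r cos θ, r sin θ) = (-5.000000, 8.660254)
h = r sin θ − e = 8.660254 − 4 = 4.660254
x = r cos θ + √(L² − h²) = -5.000000 + 195.944589 = 190.944589

190.9446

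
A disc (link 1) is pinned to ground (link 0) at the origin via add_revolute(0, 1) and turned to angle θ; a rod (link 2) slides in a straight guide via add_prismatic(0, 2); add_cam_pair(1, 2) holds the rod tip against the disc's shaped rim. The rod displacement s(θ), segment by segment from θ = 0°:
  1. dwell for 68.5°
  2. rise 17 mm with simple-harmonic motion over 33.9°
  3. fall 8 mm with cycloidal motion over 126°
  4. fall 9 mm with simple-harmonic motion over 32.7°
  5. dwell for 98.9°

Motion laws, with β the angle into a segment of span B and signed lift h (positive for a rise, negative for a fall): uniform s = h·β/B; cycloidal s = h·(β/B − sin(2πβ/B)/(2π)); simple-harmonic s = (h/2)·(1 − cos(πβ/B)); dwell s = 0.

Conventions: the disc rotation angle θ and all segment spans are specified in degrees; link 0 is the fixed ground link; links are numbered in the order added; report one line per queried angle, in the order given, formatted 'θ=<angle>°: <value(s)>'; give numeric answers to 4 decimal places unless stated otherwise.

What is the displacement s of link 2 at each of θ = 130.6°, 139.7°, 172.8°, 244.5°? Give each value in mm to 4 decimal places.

segment 1 (0° to 68.5°, dwell): s unchanged at 0.0000
segment 2 (68.5° to 102.4°, simple-harmonic, h = 17) is passed completely: s = 0.0000 + (17) = 17.0000
θ = 130.6° falls in segment 3 (102.4° to 228.4°, cycloidal, h = -8): β = 130.6 − 102.4 = 28.2°, B = 126°; Δs = -8·(0.2238 − sin(2π·0.2238)/(2π)) = -0.5344; s = 17.0000 − 0.5344 = 16.4656
θ = 139.7° falls in segment 3 (102.4° to 228.4°, cycloidal, h = -8): β = 139.7 − 102.4 = 37.3°, B = 126°; Δs = -8·(0.2960 − sin(2π·0.2960)/(2π)) = -1.1479; s = 17.0000 − 1.1479 = 15.8521
θ = 172.8° falls in segment 3 (102.4° to 228.4°, cycloidal, h = -8): β = 172.8 − 102.4 = 70.4°, B = 126°; Δs = -8·(0.5587 − sin(2π·0.5587)/(2π)) = -4.9291; s = 17.0000 − 4.9291 = 12.0709
segment 3 (102.4° to 228.4°, cycloidal, h = -8) is passed completely: s = 17.0000 + (-8) = 9.0000
θ = 244.5° falls in segment 4 (228.4° to 261.1°, simple-harmonic, h = -9): β = 244.5 − 228.4 = 16.1°, B = 32.7°; Δs = -9/2·(1 − cos(π·0.4924)) = -4.3919; s = 9.0000 − 4.3919 = 4.6081

θ=130.6°: 16.4656
θ=139.7°: 15.8521
θ=172.8°: 12.0709
θ=244.5°: 4.6081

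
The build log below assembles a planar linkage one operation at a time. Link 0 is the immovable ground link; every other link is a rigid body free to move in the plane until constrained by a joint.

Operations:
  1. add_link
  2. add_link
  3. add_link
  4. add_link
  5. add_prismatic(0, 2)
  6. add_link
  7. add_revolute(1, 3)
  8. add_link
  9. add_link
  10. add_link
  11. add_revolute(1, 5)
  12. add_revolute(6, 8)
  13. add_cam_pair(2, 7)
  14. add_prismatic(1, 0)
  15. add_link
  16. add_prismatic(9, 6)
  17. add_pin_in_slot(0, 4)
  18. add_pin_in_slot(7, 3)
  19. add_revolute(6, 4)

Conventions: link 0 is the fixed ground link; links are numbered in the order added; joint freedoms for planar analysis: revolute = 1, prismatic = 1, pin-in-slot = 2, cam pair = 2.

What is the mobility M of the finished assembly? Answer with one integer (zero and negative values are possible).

(L,J1,J2)=(1,0,0); link0 fixed
link1: (2,0,0)
link2: (3,0,0)
link3: (4,0,0)
link4: (5,0,0)
P 0-2 [J1]: (5,1,0)
link5: (6,1,0)
R 1-3 [J1]: (6,2,0)
link6: (7,2,0)
link7: (8,2,0)
link8: (9,2,0)
R 1-5 [J1]: (9,3,0)
R 6-8 [J1]: (9,4,0)
C 2-7 [J2]: (9,4,1)
P 1-0 [J1]: (9,5,1)
link9: (10,5,1)
P 9-6 [J1]: (10,6,1)
PS 0-4 [J2]: (10,6,2)
PS 7-3 [J2]: (10,6,3)
R 6-4 [J1]: (10,7,3)
Grübler: 3·9 − 2·7 − 3 = 10

M = 10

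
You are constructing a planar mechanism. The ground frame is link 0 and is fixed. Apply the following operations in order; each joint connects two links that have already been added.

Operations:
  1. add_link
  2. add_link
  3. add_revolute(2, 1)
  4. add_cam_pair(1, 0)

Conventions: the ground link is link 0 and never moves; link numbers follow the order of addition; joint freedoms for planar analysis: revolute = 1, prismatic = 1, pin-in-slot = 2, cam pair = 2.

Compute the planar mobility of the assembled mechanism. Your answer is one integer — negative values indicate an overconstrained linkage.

ground; <1,0,0>
#1 <2,0,0>
#2 <3,0,0>
R:2↔1 J1 <3,1,0>
C:1↔0 J2 <3,1,1>
3×2 − 2×1 − 1×1 = 3

M = 3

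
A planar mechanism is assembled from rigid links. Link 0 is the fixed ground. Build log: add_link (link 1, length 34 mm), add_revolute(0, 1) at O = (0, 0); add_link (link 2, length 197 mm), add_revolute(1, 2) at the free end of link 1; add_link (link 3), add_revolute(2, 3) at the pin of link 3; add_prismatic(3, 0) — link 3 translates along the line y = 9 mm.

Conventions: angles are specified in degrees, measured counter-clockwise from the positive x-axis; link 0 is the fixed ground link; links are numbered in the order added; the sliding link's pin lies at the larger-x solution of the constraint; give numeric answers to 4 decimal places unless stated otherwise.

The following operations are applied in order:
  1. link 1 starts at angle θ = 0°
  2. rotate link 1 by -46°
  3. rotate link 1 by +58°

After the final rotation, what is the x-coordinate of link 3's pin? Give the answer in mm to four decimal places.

geometry: r = 34 mm, L = 197 mm, e = 9 mm; θ starts at 0°
rotate link 1 by -46°: θ ← 0° -46° = -46°
rotate link 1 by +58°: θ ← -46° +58° = 12°
crank pin P = (r cos θ, r sin θ) = (33.257018, 7.068997)
h = r sin θ − e = 7.068997 − 9 = -1.931003
x = r cos θ + √(L² − h²) = 33.257018 + 196.990536 = 230.247554

230.2476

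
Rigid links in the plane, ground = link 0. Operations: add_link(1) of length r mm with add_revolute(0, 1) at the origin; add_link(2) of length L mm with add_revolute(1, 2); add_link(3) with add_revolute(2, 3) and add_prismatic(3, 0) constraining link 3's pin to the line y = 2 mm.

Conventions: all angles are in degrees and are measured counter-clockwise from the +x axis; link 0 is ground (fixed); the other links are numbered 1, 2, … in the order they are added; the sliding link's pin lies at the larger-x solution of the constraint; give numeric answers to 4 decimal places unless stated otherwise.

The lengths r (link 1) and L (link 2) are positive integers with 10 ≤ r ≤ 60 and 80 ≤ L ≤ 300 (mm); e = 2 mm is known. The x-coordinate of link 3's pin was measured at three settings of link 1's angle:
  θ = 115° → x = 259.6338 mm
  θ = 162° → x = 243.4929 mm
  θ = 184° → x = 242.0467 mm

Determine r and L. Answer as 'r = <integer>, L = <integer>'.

constraint per measurement: (x − r cos θ)² + (r sin θ − e)² = L²
subtracting the θ₁ and θ₂ equations cancels the r² and L² terms:
r = (x₁² − x₂²) / (2[(x₁cos θ₁ + e sin θ₁) − (x₂cos θ₂ + e sin θ₂)]) = 33.0000 → r = 33
L² = (x₁ − r cos θ₁)² + (r sin θ₁ − e)² = 75624.9925 → L = 275.0000 → L = 275
check at θ₃=184°: x = 242.0467 (printed 242.0467) ✓

r = 33, L = 275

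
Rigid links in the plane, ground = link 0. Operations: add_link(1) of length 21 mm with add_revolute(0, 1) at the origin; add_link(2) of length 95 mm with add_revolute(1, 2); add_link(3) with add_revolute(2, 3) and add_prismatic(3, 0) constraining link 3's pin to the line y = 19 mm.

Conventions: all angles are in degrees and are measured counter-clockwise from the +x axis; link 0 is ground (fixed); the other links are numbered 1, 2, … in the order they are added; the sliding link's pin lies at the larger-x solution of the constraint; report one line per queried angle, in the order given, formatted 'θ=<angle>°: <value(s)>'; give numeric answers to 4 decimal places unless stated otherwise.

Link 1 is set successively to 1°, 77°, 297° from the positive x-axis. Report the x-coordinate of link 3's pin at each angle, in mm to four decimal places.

geometry: r = 21 mm, L = 95 mm, e = 19 mm
θ=1°: crank pin P = (r cos θ, r sin θ) = (20.996802, 0.366501)
θ=1°: h = r sin θ − e = 0.366501 − 19 = -18.633499
θ=1°: x = r cos θ + √(L² − h²) = 20.996802 + 93.154671 = 114.151472
θ=77°: crank pin P = (r cos θ, r sin θ) = (4.723972, 20.461771)
θ=77°: h = r sin θ − e = 20.461771 − 19 = 1.461771
θ=77°: x = r cos θ + √(L² − h²) = 4.723972 + 94.988753 = 99.712725
θ=297°: crank pin P = (r cos θ, r sin θ) = (9.533800, -18.711137)
θ=297°: h = r sin θ − e = -18.711137 − 19 = -37.711137
θ=297°: x = r cos θ + √(L² − h²) = 9.533800 + 87.194439 = 96.728239

θ=1°: 114.1515
θ=77°: 99.7127
θ=297°: 96.7282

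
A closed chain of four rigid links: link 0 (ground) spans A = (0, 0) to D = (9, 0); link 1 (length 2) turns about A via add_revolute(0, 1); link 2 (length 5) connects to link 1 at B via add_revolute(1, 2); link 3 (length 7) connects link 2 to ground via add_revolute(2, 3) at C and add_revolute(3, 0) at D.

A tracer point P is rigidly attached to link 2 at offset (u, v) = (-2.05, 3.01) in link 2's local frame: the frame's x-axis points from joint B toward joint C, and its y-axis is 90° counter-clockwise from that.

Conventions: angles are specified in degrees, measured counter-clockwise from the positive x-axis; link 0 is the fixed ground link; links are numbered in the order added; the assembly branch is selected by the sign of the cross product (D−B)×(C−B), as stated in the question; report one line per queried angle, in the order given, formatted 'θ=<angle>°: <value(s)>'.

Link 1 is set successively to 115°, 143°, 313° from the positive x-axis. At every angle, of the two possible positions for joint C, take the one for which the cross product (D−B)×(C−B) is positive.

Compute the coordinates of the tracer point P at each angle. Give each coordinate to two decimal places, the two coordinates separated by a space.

A=(0,0), D=(9.00,0)
θ=115°: B = A + 2.00·(cos115°, sin115°) = (-0.8452, 1.8126)
θ=115°: |BD| = 10.0107
θ=115°: circle(B,5.00) ∩ circle(D,7.00): a=3.8066, h=3.2418
θ=115°:   candidates: C₊=(3.4855,4.3116) cross=32.453; C₋=(2.3115,-2.0649) cross=-32.453
θ=115°:   branch + wants cross > 0 → take C=(3.4855,4.3116) (cross=32.453)
θ=115°: ex = (C−B)/|BC| = (0.8661,0.4998); ey = (-0.4998,0.8661)
θ=115°: P = B + -2.05·ex + 3.01·ey = (-4.1252,3.3951)
θ=143°: B = A + 2.00·(cos143°, sin143°) = (-1.5973, 1.2036)
θ=143°: |BD| = 10.6654
θ=143°: circle(B,5.00) ∩ circle(D,7.00): a=4.2076, h=2.7012
θ=143°:   candidates: C₊=(2.8883,3.4127) cross=28.809; C₋=(2.2786,-1.9551) cross=-28.809
θ=143°:   branch + wants cross > 0 → take C=(2.8883,3.4127) (cross=28.809)
θ=143°: ex = (C−B)/|BC| = (0.8971,0.4418); ey = (-0.4418,0.8971)
θ=143°: P = B + -2.05·ex + 3.01·ey = (-4.7662,2.9982)
θ=313°: B = A + 2.00·(cos313°, sin313°) = (1.3640, -1.4627)
θ=313°: |BD| = 7.7748
θ=313°: circle(B,5.00) ∩ circle(D,7.00): a=2.3440, h=4.4165
θ=313°:   candidates: C₊=(2.8352,3.3159) cross=34.338; C₋=(4.4970,-5.3594) cross=-34.338
θ=313°:   branch + wants cross > 0 → take C=(2.8352,3.3159) (cross=34.338)
θ=313°: ex = (C−B)/|BC| = (0.2942,0.9557); ey = (-0.9557,0.2942)
θ=313°: P = B + -2.05·ex + 3.01·ey = (-2.1160,-2.5363)

θ=115°: -4.13 3.40
θ=143°: -4.77 3.00
θ=313°: -2.12 -2.54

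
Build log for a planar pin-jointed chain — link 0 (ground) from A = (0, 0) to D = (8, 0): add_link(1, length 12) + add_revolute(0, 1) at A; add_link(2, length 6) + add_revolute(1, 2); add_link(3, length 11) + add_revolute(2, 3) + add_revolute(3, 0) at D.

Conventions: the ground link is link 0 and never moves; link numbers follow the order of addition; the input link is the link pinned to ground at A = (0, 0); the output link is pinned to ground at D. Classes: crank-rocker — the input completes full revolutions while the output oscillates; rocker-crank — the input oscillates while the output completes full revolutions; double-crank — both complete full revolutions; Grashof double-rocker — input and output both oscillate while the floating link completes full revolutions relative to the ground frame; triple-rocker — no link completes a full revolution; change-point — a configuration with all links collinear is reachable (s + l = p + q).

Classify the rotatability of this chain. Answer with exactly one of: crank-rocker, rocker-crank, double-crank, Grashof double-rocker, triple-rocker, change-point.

lengths: ground=8, input=12, coupler=6, output=11
sorted: s=6 (shortest), l=12 (longest), p+q=19
s + l = 18 vs p + q = 19
s + l < p + q (Grashof) with shortest = coupler link → Grashof double-rocker

Grashof double-rocker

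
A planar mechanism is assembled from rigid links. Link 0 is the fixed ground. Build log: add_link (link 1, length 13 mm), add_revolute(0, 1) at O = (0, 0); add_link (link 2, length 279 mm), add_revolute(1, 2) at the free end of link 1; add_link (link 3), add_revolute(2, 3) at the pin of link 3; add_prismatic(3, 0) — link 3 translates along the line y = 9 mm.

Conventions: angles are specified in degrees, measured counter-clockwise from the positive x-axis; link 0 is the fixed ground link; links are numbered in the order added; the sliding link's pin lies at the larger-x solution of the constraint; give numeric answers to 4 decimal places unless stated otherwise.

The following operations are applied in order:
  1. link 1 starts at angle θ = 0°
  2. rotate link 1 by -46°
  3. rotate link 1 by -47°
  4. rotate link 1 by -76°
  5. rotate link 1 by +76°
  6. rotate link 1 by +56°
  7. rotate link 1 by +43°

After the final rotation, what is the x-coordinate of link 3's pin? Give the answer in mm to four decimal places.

geometry: r = 13 mm, L = 279 mm, e = 9 mm; θ starts at 0°
rotate link 1 by -46°: θ ← 0° -46° = -46°
rotate link 1 by -47°: θ ← -46° -47° = -93°
rotate link 1 by -76°: θ ← -93° -76° = -169°
rotate link 1 by +76°: θ ← -169° +76° = -93°
rotate link 1 by +56°: θ ← -93° +56° = -37°
rotate link 1 by +43°: θ ← -37° +43° = 6°
crank pin P = (r cos θ, r sin θ) = (12.928785, 1.358870)
h = r sin θ − e = 1.358870 − 9 = -7.641130
x = r cos θ + √(L² − h²) = 12.928785 + 278.895344 = 291.824129

291.8241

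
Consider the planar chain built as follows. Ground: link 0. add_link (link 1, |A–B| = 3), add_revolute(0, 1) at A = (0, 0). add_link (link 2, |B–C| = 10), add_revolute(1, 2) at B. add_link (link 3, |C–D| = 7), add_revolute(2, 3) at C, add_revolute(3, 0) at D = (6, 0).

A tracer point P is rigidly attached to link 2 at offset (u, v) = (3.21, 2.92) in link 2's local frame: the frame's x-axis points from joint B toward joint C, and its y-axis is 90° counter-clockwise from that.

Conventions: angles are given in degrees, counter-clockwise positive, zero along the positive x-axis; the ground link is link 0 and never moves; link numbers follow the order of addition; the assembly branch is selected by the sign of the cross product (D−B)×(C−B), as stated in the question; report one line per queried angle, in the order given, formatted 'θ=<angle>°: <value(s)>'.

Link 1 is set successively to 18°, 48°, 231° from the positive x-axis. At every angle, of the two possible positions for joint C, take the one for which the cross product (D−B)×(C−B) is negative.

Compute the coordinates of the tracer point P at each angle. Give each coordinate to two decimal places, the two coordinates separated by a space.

A=(0,0), D=(6.00,0)
θ=18°: B = A + 3.00·(cos18°, sin18°) = (2.8532, 0.9271)
θ=18°: |BD| = 3.2805
θ=18°: circle(B,10.00) ∩ circle(D,7.00): a=9.4134, h=3.3747
θ=18°:   candidates: C₊=(12.8365,1.5040) cross=11.071; C₋=(10.9292,-4.9702) cross=-11.071
θ=18°:   branch - wants cross < 0 → take C=(10.9292,-4.9702) (cross=-11.071)
θ=18°: ex = (C−B)/|BC| = (0.8076,-0.5897); ey = (0.5897,0.8076)
θ=18°: P = B + 3.21·ex + 2.92·ey = (7.1676,1.3922)
θ=48°: B = A + 3.00·(cos48°, sin48°) = (2.0074, 2.2294)
θ=48°: |BD| = 4.5729
θ=48°: circle(B,10.00) ∩ circle(D,7.00): a=7.8628, h=6.1787
θ=48°:   candidates: C₊=(11.8848,3.7907) cross=28.255; C₋=(5.8601,-6.9986) cross=-28.255
θ=48°:   branch - wants cross < 0 → take C=(5.8601,-6.9986) (cross=-28.255)
θ=48°: ex = (C−B)/|BC| = (0.3853,-0.9228); ey = (0.9228,0.3853)
θ=48°: P = B + 3.21·ex + 2.92·ey = (5.9387,0.3922)
θ=231°: B = A + 3.00·(cos231°, sin231°) = (-1.8880, -2.3314)
θ=231°: |BD| = 8.2253
θ=231°: circle(B,10.00) ∩ circle(D,7.00): a=7.2128, h=6.9264
θ=231°:   candidates: C₊=(3.0658,6.3553) cross=56.972; C₋=(6.9923,-6.9293) cross=-56.972
θ=231°:   branch - wants cross < 0 → take C=(6.9923,-6.9293) (cross=-56.972)
θ=231°: ex = (C−B)/|BC| = (0.8880,-0.4598); ey = (0.4598,0.8880)
θ=231°: P = B + 3.21·ex + 2.92·ey = (2.3052,-1.2143)

θ=18°: 7.17 1.39
θ=48°: 5.94 0.39
θ=231°: 2.31 -1.21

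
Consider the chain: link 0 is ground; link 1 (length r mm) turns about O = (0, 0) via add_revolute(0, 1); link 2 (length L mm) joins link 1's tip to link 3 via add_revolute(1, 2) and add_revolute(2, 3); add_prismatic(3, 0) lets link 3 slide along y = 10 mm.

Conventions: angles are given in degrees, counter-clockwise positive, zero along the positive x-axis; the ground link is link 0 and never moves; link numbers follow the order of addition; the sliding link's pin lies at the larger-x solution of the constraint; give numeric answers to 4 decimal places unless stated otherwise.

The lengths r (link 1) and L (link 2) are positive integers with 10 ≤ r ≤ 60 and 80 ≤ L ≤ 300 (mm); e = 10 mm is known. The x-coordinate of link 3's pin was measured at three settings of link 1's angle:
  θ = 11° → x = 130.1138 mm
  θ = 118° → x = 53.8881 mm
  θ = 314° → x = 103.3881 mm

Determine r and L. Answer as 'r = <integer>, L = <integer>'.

constraint per measurement: (x − r cos θ)² + (r sin θ − e)² = L²
subtracting the θ₁ and θ₂ equations cancels the r² and L² terms:
r = (x₁² − x₂²) / (2[(x₁cos θ₁ + e sin θ₁) − (x₂cos θ₂ + e sin θ₂)]) = 48.0000 → r = 48
L² = (x₁ − r cos θ₁)² + (r sin θ₁ − e)² = 6888.9930 → L = 83.0000 → L = 83
check at θ₃=314°: x = 103.3881 (printed 103.3881) ✓

r = 48, L = 83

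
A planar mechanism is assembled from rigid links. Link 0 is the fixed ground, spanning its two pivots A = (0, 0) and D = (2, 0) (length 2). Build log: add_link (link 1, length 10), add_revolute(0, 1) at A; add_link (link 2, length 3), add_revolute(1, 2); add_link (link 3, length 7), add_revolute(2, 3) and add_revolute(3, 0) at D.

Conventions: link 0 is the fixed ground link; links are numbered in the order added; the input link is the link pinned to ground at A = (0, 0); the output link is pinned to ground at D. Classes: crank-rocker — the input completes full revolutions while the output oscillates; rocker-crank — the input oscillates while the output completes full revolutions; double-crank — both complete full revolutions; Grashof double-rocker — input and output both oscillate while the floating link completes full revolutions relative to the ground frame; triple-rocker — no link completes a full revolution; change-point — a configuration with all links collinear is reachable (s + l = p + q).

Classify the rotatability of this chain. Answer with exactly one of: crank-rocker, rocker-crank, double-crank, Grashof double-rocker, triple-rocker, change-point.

lengths: ground=2, input=10, coupler=3, output=7
sorted: s=2 (shortest), l=10 (longest), p+q=10
s + l = 12 vs p + q = 10
s + l > p + q → non-Grashof → no link fully rotates → triple-rocker

triple-rocker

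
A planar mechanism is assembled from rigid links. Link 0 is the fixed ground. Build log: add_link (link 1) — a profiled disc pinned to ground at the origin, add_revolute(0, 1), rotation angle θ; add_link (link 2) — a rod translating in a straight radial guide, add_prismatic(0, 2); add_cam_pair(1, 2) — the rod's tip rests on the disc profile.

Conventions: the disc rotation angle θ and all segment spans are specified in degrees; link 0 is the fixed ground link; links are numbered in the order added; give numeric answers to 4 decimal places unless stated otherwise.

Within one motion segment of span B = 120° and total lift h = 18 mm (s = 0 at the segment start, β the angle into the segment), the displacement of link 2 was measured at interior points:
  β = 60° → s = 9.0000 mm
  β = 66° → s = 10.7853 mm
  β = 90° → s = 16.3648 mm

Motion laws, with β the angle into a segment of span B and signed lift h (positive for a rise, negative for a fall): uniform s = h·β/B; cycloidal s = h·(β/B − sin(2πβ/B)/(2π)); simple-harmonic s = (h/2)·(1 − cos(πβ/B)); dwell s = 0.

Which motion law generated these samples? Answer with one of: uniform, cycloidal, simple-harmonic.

candidates at β/B = r: uniform s = h·r (linear in β); cycloidal s = h·(r − sin(2πr)/(2π)); simple-harmonic s = (h/2)(1 − cos(πr))
β=60°: printed 9.0000 | uniform 9.0000, cycloidal 9.0000, simple-harmonic 9.0000
β=66°: printed 10.7853 | uniform 9.9000, cycloidal 10.7853, simple-harmonic 10.4079
β=90°: printed 16.3648 | uniform 13.5000, cycloidal 16.3648, simple-harmonic 15.3640
only one law matches every sample → cycloidal

cycloidal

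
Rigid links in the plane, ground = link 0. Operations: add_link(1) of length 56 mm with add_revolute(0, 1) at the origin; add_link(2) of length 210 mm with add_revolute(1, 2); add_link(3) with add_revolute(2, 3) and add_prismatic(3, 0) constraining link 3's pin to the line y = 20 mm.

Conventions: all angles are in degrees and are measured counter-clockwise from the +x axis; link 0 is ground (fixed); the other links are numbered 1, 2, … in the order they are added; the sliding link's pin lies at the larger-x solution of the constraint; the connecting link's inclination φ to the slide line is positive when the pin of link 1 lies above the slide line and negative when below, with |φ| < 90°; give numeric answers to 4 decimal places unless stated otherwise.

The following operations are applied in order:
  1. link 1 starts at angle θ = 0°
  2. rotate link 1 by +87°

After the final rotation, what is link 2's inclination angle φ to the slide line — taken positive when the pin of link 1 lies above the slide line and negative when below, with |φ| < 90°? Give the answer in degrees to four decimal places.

geometry: r = 56 mm, L = 210 mm, e = 20 mm; θ starts at 0°
rotate link 1 by +87°: θ ← 0° +87° = 87°
h = r sin θ − e = 55.923254 − 20 = 35.923254
sin φ = h / L = 35.923254 / 210 = 0.17106311
φ = arcsin(0.17106311) = 9.849636°

9.8496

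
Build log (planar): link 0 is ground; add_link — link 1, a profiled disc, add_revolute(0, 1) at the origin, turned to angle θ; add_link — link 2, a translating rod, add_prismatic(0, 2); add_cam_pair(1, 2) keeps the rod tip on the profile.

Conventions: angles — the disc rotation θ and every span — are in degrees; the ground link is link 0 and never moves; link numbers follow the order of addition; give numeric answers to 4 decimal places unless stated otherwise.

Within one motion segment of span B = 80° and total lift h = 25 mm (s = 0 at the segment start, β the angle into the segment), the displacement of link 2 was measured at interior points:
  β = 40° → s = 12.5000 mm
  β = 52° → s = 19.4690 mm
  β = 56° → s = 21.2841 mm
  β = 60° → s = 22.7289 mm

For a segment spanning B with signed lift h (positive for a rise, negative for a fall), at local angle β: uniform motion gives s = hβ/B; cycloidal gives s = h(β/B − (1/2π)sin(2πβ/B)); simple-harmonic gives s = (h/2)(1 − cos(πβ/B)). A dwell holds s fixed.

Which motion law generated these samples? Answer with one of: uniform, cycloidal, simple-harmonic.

candidates at β/B = r: uniform s = h·r (linear in β); cycloidal s = h·(r − sin(2πr)/(2π)); simple-harmonic s = (h/2)(1 − cos(πr))
β=40°: printed 12.5000 | uniform 12.5000, cycloidal 12.5000, simple-harmonic 12.5000
β=52°: printed 19.4690 | uniform 16.2500, cycloidal 19.4690, simple-harmonic 18.1749
β=56°: printed 21.2841 | uniform 17.5000, cycloidal 21.2841, simple-harmonic 19.8473
β=60°: printed 22.7289 | uniform 18.7500, cycloidal 22.7289, simple-harmonic 21.3388
only one law matches every sample → cycloidal

cycloidal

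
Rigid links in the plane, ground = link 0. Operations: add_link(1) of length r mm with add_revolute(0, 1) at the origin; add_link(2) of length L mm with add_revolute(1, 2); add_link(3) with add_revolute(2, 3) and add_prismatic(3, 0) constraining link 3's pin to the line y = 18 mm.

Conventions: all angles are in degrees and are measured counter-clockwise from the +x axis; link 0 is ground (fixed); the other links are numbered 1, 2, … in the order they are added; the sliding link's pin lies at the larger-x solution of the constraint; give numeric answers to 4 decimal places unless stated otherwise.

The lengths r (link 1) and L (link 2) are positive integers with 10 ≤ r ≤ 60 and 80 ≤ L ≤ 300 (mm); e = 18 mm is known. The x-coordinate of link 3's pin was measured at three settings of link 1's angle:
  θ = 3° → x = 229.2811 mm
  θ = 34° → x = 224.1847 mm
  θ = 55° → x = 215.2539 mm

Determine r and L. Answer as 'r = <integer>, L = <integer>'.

constraint per measurement: (x − r cos θ)² + (r sin θ − e)² = L²
subtracting the θ₁ and θ₂ equations cancels the r² and L² terms:
r = (x₁² − x₂²) / (2[(x₁cos θ₁ + e sin θ₁) − (x₂cos θ₂ + e sin θ₂)]) = 34.0000 → r = 34
L² = (x₁ − r cos θ₁)² + (r sin θ₁ − e)² = 38416.0159 → L = 196.0000 → L = 196
check at θ₃=55°: x = 215.2539 (printed 215.2539) ✓

r = 34, L = 196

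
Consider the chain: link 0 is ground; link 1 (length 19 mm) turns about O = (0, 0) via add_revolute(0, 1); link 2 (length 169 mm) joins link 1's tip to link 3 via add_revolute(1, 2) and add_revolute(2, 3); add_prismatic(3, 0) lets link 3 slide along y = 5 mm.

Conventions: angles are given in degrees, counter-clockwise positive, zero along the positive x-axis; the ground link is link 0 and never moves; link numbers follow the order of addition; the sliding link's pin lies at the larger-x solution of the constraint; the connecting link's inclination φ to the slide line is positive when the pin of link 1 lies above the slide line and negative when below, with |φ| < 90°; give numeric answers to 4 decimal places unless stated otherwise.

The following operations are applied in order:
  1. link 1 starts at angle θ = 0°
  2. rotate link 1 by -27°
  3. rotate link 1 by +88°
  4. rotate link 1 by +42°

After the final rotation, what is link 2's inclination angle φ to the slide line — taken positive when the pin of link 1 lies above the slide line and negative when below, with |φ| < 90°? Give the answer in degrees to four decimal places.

geometry: r = 19 mm, L = 169 mm, e = 5 mm; θ starts at 0°
rotate link 1 by -27°: θ ← 0° -27° = -27°
rotate link 1 by +88°: θ ← -27° +88° = 61°
rotate link 1 by +42°: θ ← 61° +42° = 103°
h = r sin θ − e = 18.513031 − 5 = 13.513031
sin φ = h / L = 13.513031 / 169 = 0.07995876
φ = arcsin(0.07995876) = 4.586196°

4.5862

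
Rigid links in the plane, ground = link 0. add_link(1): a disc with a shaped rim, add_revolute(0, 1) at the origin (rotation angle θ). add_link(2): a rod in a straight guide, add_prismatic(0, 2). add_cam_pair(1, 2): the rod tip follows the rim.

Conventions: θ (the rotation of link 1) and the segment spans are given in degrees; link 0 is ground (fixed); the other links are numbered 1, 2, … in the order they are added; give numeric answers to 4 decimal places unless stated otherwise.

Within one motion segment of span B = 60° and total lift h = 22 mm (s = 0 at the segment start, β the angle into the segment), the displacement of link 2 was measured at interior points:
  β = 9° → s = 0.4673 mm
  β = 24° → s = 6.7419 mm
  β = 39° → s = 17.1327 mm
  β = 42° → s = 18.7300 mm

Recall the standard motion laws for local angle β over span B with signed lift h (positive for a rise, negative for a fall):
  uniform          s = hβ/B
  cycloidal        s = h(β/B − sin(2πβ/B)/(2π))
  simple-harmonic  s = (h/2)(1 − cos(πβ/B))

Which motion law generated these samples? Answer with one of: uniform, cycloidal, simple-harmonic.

candidates at β/B = r: uniform s = h·r (linear in β); cycloidal s = h·(r − sin(2πr)/(2π)); simple-harmonic s = (h/2)(1 − cos(πr))
β=9°: printed 0.4673 | uniform 3.3000, cycloidal 0.4673, simple-harmonic 1.1989
β=24°: printed 6.7419 | uniform 8.8000, cycloidal 6.7419, simple-harmonic 7.6008
β=39°: printed 17.1327 | uniform 14.3000, cycloidal 17.1327, simple-harmonic 15.9939
β=42°: printed 18.7300 | uniform 15.4000, cycloidal 18.7300, simple-harmonic 17.4656
only one law matches every sample → cycloidal

cycloidal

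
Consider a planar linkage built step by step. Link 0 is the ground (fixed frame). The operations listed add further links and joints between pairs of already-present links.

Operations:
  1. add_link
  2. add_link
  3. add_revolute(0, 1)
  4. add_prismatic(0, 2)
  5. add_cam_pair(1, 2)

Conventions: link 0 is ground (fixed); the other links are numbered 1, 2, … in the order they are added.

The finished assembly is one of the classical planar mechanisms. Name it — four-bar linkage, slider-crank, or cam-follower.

links: 3 (incl. ground); joints: 1 revolute, 1 prismatic, 1 higher (cam) pair, forming one closed loop
3 links, revolute + prismatic + higher pair in one loop → cam-follower

cam-follower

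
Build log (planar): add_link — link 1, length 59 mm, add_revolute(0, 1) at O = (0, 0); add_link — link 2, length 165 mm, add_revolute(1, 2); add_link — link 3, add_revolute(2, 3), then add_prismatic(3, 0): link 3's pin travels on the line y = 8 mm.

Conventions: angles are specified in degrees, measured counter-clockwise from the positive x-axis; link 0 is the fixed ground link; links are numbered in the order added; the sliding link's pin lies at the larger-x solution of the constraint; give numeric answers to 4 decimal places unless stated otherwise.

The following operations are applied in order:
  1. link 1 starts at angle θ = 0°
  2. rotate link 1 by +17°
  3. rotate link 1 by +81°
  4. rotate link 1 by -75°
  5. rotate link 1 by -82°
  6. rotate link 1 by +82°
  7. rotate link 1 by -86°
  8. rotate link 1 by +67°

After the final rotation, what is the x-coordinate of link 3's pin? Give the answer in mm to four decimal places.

geometry: r = 59 mm, L = 165 mm, e = 8 mm; θ starts at 0°
rotate link 1 by +17°: θ ← 0° +17° = 17°
rotate link 1 by +81°: θ ← 17° +81° = 98°
rotate link 1 by -75°: θ ← 98° -75° = 23°
rotate link 1 by -82°: θ ← 23° -82° = -59°
rotate link 1 by +82°: θ ← -59° +82° = 23°
rotate link 1 by -86°: θ ← 23° -86° = -63°
rotate link 1 by +67°: θ ← -63° +67° = 4°
crank pin P = (r cos θ, r sin θ) = (58.856279, 4.115632)
h = r sin θ − e = 4.115632 − 8 = -3.884368
x = r cos θ + √(L² − h²) = 58.856279 + 164.954271 = 223.810550

223.8106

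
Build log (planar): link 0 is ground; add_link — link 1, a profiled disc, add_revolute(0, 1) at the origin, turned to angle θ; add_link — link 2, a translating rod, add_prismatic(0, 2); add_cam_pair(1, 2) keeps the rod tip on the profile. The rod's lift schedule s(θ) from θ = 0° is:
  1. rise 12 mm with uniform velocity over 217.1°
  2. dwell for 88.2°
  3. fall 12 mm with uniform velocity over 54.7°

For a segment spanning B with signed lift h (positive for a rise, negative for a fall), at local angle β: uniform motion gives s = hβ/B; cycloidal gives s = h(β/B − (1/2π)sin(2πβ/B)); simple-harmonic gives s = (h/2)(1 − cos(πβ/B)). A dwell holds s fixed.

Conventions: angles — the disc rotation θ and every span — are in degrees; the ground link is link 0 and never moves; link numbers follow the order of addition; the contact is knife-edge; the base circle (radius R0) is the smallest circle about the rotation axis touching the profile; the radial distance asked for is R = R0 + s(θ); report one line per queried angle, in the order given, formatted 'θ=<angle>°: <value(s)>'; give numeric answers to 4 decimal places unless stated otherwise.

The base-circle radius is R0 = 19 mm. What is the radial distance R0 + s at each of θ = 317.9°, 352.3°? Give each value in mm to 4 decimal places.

seg 1 [0°–217.1°] uniform, h=12: full span → s += 12 → s = 12.0000
seg 2 [217.1°–305.3°] dwell: s stays 12.0000
seg 3 [305.3°–360°] uniform, h=-12: θ=317.9° here. β=12.6, B=54.7. -12·12.6/54.7 = -2.7642 → s = 9.2358
seg 3 [305.3°–360°] uniform, h=-12: θ=352.3° here. β=47, B=54.7. -12·47/54.7 = -10.3108 → s = 1.6892
θ=317.9°: R = R0 + s = 19 + 9.2358 = 28.2358
θ=352.3°: R = R0 + s = 19 + 1.6892 = 20.6892

θ=317.9°: 28.2358
θ=352.3°: 20.6892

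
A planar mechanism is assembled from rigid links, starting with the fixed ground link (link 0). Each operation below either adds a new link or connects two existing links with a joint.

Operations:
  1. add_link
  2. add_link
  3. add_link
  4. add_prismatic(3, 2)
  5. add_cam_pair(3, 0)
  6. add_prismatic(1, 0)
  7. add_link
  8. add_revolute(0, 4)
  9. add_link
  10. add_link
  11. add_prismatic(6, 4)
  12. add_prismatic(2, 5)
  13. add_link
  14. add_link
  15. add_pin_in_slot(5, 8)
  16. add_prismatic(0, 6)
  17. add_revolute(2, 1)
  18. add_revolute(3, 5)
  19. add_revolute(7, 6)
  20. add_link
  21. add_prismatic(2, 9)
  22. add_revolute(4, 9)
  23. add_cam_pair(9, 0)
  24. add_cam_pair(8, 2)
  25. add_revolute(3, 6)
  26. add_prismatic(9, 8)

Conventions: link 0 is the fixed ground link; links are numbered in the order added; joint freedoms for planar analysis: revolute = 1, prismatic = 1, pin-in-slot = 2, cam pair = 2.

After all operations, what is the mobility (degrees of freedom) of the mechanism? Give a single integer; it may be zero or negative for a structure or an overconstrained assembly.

ground; <1,0,0>
#1 <2,0,0>
#2 <3,0,0>
#3 <4,0,0>
P:3↔2 J1 <4,1,0>
C:3↔0 J2 <4,1,1>
P:1↔0 J1 <4,2,1>
#4 <5,2,1>
R:0↔4 J1 <5,3,1>
#5 <6,3,1>
#6 <7,3,1>
P:6↔4 J1 <7,4,1>
P:2↔5 J1 <7,5,1>
#7 <8,5,1>
#8 <9,5,1>
PS:5↔8 J2 <9,5,2>
P:0↔6 J1 <9,6,2>
R:2↔1 J1 <9,7,2>
R:3↔5 J1 <9,8,2>
R:7↔6 J1 <9,9,2>
#9 <10,9,2>
P:2↔9 J1 <10,10,2>
R:4↔9 J1 <10,11,2>
C:9↔0 J2 <10,11,3>
C:8↔2 J2 <10,11,4>
R:3↔6 J1 <10,12,4>
P:9↔8 J1 <10,13,4>
3×9 − 2×13 − 1×4 = -3

M = -3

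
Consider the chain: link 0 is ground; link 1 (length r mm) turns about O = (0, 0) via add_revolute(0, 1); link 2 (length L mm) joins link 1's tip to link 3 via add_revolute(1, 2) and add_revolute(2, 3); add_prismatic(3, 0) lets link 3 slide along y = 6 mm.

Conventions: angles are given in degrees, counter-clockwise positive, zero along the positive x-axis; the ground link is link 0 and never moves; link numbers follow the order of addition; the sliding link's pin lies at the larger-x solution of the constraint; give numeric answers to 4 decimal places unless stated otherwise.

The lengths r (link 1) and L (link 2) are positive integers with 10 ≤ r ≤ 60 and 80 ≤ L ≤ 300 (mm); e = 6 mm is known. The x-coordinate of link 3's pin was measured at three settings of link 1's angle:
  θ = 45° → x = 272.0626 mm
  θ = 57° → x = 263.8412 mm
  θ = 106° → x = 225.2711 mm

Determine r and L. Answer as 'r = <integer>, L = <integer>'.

constraint per measurement: (x − r cos θ)² + (r sin θ − e)² = L²
subtracting the θ₁ and θ₂ equations cancels the r² and L² terms:
r = (x₁² − x₂²) / (2[(x₁cos θ₁ + e sin θ₁) − (x₂cos θ₂ + e sin θ₂)]) = 46.0003 → r = 46
L² = (x₁ − r cos θ₁)² + (r sin θ₁ − e)² = 58081.0229 → L = 241.0000 → L = 241
check at θ₃=106°: x = 225.2711 (printed 225.2711) ✓

r = 46, L = 241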